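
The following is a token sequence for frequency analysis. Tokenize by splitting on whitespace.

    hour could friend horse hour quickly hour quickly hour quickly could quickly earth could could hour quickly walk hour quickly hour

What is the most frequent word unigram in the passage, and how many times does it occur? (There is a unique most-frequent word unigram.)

Unigram frequencies (highest first):
  hour: 7
  quickly: 6
  could: 4
  friend: 1
  horse: 1
  earth: 1
  … (1 more, each ≤ 1)

"hour", 7 times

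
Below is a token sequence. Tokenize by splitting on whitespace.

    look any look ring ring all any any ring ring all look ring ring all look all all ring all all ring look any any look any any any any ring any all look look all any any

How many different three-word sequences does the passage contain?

38 tokens → 36 trigram windows in total.
Repeated trigrams (each contributes count−1 duplicates):
  ring ring all: 3
  all all ring: 2
  all any any: 2
  any any any: 2
  any any ring: 2
  look any any: 2
  look ring ring: 2
  ring all look: 2
9 duplicate windows → 36 − 9 = 27 distinct.

27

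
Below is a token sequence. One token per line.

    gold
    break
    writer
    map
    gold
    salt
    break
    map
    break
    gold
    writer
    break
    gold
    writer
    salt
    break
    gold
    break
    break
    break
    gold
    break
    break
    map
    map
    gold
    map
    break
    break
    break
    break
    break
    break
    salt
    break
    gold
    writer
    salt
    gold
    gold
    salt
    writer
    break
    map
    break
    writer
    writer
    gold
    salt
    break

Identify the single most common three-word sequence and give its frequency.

"break break break", 5 times

Trigram frequencies (highest first):
  break break break: 5
  break gold writer: 3
  gold salt break: 2
  break map break: 2
  gold writer salt: 2
  salt break gold: 2
  … (30 more, each ≤ 2)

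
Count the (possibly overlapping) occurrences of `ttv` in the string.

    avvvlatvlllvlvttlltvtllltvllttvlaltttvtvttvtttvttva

Sliding a length-3 window over the 51 characters (49 positions):
  position 29–31: ttv
  position 36–38: ttv
  position 41–43: ttv
  position 45–47: ttv
  position 48–50: ttv

5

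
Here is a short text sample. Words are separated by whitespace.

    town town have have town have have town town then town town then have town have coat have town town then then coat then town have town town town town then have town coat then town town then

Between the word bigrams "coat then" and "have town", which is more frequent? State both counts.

"coat then": 2 occurrences
"have town": 6 occurrences

"have town" (6 vs 2)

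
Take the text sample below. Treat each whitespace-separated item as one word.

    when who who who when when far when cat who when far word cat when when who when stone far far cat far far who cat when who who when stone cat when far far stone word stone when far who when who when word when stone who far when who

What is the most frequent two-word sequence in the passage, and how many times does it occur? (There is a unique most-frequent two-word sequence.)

"who when", 6 times

Bigram frequencies (highest first):
  who when: 6
  when who: 5
  when far: 4
  who who: 3
  cat when: 3
  when stone: 3
  … (21 more, each ≤ 3)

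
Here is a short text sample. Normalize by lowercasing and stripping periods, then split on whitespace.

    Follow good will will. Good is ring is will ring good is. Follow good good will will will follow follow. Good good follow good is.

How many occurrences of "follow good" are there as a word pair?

4

Scanning the 24 overlapping bigram windows for "follow good":
  position 1–2: follow good
  position 13–14: follow good
  position 20–21: follow good
  position 23–24: follow good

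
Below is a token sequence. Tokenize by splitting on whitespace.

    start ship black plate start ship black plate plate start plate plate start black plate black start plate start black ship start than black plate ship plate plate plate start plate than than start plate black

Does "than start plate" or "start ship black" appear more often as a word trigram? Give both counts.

"start ship black" (2 vs 1)

"than start plate": 1 occurrence
"start ship black": 2 occurrences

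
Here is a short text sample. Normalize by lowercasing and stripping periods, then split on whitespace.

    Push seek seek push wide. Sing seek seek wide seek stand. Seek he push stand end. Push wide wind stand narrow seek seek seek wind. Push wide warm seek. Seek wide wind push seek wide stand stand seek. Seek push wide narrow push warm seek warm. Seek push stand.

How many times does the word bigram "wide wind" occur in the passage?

Scanning the 48 overlapping bigram windows for "wide wind":
  position 18–19: wide wind
  position 31–32: wide wind

2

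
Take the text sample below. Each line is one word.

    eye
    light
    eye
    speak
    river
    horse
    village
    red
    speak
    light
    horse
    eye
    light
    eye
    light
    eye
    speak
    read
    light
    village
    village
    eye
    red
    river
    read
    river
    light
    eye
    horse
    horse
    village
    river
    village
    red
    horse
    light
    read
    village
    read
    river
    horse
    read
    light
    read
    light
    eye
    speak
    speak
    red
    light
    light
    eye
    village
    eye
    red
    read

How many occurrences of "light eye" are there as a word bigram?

6

Scanning the 55 overlapping bigram windows for "light eye":
  position 2–3: light eye
  position 13–14: light eye
  position 15–16: light eye
  position 27–28: light eye
  position 45–46: light eye
  position 51–52: light eye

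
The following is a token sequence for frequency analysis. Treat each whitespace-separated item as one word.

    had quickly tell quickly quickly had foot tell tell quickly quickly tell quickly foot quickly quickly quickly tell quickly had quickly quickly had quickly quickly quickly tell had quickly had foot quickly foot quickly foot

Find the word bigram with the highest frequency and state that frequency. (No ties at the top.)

"quickly quickly", 7 times

Bigram frequencies (highest first):
  quickly quickly: 7
  had quickly: 4
  quickly tell: 4
  tell quickly: 4
  quickly had: 4
  quickly foot: 3
  … (5 more, each ≤ 3)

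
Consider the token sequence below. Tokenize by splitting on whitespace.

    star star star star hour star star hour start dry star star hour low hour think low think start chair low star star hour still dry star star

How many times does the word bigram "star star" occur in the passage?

7

Scanning the 27 overlapping bigram windows for "star star":
  position 1–2: star star
  position 2–3: star star
  position 3–4: star star
  position 6–7: star star
  position 11–12: star star
  position 22–23: star star
  position 27–28: star star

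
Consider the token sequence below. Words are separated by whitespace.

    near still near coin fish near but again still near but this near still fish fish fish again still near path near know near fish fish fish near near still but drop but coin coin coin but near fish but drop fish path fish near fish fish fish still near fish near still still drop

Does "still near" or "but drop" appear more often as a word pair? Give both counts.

"still near" (4 vs 2)

"still near": 4 occurrences
"but drop": 2 occurrences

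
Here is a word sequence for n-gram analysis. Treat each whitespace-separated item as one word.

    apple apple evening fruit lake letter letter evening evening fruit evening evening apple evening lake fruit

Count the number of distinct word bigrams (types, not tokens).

12

16 tokens → 15 bigram windows in total.
Repeated bigrams (each contributes count−1 duplicates):
  apple evening: 2
  evening evening: 2
  evening fruit: 2
3 duplicate windows → 15 − 3 = 12 distinct.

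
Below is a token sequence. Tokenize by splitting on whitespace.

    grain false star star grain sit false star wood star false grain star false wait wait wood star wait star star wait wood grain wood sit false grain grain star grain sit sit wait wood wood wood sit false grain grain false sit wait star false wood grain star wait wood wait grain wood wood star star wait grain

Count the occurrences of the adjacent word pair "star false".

Scanning the 58 overlapping bigram windows for "star false":
  position 10–11: star false
  position 13–14: star false
  position 45–46: star false

3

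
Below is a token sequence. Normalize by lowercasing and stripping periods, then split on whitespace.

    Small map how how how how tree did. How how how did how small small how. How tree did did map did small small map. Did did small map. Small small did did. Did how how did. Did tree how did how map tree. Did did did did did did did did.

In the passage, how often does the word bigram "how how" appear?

Scanning the 51 overlapping bigram windows for "how how":
  position 3–4: how how
  position 4–5: how how
  position 5–6: how how
  position 9–10: how how
  position 10–11: how how
  position 16–17: how how
  position 35–36: how how

7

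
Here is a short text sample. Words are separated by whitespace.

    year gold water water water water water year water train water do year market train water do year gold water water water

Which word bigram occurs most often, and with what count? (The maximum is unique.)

"water water", 6 times

Bigram frequencies (highest first):
  water water: 6
  year gold: 2
  gold water: 2
  train water: 2
  water do: 2
  do year: 2
  … (5 more, each ≤ 1)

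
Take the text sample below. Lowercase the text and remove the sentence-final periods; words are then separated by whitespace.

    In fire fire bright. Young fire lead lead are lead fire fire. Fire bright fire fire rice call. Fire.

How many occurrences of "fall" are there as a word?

Scanning the 19 tokens for "fall":
  (none found)

0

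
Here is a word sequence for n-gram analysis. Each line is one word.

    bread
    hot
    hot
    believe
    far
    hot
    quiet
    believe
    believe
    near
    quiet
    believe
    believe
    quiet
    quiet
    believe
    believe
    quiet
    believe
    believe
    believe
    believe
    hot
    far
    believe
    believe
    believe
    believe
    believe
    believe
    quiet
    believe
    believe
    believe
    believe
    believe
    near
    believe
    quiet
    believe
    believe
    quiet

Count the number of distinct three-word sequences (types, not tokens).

21

42 tokens → 40 trigram windows in total.
Repeated trigrams (each contributes count−1 duplicates):
  believe believe believe: 9
  quiet believe believe: 6
  believe believe quiet: 4
  believe quiet believe: 3
  believe believe near: 2
19 duplicate windows → 40 − 19 = 21 distinct.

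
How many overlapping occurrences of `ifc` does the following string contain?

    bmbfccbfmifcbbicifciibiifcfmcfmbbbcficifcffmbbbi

Sliding a length-3 window over the 48 characters (46 positions):
  position 10–12: ifc
  position 17–19: ifc
  position 24–26: ifc
  position 39–41: ifc

4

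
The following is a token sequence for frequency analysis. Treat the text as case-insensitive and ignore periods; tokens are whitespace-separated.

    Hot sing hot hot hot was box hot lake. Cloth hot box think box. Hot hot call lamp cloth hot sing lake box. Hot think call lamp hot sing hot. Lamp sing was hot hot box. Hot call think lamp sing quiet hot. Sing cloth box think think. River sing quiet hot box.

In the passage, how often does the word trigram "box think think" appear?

Scanning the 51 overlapping trigram windows for "box think think":
  position 46–48: box think think

1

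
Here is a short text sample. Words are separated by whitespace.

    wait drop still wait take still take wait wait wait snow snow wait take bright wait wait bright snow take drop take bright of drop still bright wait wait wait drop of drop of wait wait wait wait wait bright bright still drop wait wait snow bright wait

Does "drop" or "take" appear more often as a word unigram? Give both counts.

"drop" (6 vs 5)

"drop": 6 occurrences
"take": 5 occurrences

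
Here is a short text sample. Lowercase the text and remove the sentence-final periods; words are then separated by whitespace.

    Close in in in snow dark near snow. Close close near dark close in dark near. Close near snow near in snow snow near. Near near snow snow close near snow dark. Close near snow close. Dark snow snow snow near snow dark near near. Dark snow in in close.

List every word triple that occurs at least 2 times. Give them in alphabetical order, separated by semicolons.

Trigram counts meeting the condition (at least 2 times):
  close near snow: 3
  near snow close: 2
  near snow dark: 2
  snow dark near: 2
  snow snow near: 2

close near snow; near snow close; near snow dark; snow dark near; snow snow near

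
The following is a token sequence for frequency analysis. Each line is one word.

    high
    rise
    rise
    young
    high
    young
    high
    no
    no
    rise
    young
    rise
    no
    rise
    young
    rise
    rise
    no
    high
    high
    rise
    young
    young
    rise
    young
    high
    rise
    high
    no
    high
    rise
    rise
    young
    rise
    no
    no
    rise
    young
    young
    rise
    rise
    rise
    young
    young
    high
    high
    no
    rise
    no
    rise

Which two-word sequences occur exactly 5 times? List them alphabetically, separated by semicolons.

no rise; rise rise; young rise

Bigram counts meeting the condition (exactly 5 times):
  no rise: 5
  rise rise: 5
  young rise: 5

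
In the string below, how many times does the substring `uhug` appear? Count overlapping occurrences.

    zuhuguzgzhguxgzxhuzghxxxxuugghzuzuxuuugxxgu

1

Sliding a length-4 window over the 43 characters (40 positions):
  position 2–5: uhug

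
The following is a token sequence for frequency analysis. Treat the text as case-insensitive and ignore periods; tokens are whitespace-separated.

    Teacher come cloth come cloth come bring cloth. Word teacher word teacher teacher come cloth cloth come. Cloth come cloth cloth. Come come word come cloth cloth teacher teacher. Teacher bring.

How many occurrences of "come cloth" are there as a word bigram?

6

Scanning the 30 overlapping bigram windows for "come cloth":
  position 2–3: come cloth
  position 4–5: come cloth
  position 14–15: come cloth
  position 17–18: come cloth
  position 19–20: come cloth
  position 25–26: come cloth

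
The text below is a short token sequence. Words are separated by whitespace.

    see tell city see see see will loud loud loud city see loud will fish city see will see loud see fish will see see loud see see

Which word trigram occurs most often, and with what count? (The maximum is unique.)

"see loud see", 2 times

Trigram frequencies (highest first):
  see loud see: 2
  see tell city: 1
  tell city see: 1
  city see see: 1
  see see see: 1
  see see will: 1
  … (19 more, each ≤ 1)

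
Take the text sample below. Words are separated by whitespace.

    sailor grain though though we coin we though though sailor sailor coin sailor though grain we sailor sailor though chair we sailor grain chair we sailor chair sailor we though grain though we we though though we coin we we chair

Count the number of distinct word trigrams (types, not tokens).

41 tokens → 39 trigram windows in total.
Repeated trigrams (each contributes count−1 duplicates):
  chair we sailor: 2
  though though we: 2
  though we coin: 2
  we coin we: 2
  we though though: 2
5 duplicate windows → 39 − 5 = 34 distinct.

34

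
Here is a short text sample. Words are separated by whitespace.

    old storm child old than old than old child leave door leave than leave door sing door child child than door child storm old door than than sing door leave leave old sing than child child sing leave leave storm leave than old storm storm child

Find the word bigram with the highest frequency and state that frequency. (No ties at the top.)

"than old", 3 times

Bigram frequencies (highest first):
  than old: 3
  old storm: 2
  storm child: 2
  old than: 2
  leave door: 2
  door leave: 2
  … (27 more, each ≤ 2)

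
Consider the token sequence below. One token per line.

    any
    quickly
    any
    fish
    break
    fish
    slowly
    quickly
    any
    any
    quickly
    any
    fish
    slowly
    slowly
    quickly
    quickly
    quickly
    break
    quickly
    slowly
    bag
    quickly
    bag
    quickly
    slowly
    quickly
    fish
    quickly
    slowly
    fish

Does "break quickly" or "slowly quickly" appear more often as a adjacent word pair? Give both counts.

"slowly quickly" (3 vs 1)

"break quickly": 1 occurrence
"slowly quickly": 3 occurrences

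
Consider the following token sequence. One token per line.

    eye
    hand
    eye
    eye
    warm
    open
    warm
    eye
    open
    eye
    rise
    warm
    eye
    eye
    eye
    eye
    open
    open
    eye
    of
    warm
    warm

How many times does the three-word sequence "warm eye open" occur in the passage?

Scanning the 20 overlapping trigram windows for "warm eye open":
  position 7–9: warm eye open

1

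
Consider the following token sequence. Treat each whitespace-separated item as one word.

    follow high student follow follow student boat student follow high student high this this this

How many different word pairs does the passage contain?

15 tokens → 14 bigram windows in total.
Repeated bigrams (each contributes count−1 duplicates):
  follow high: 2
  high student: 2
  student follow: 2
  this this: 2
4 duplicate windows → 14 − 4 = 10 distinct.

10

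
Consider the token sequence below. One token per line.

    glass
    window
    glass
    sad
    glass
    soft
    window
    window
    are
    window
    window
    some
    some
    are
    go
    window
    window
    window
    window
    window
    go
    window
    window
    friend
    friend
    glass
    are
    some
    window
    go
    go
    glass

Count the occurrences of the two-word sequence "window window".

Scanning the 31 overlapping bigram windows for "window window":
  position 7–8: window window
  position 10–11: window window
  position 16–17: window window
  position 17–18: window window
  position 18–19: window window
  position 19–20: window window
  position 22–23: window window

7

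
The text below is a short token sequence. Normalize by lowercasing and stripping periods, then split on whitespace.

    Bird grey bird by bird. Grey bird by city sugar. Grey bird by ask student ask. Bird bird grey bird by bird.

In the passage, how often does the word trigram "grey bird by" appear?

4

Scanning the 20 overlapping trigram windows for "grey bird by":
  position 2–4: grey bird by
  position 6–8: grey bird by
  position 11–13: grey bird by
  position 19–21: grey bird by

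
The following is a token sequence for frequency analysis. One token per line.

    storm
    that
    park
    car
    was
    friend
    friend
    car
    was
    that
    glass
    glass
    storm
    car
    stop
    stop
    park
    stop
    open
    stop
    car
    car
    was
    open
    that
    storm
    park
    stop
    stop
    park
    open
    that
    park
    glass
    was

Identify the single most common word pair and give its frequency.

Bigram frequencies (highest first):
  car was: 3
  that park: 2
  stop stop: 2
  stop park: 2
  park stop: 2
  open that: 2
  … (21 more, each ≤ 1)

"car was", 3 times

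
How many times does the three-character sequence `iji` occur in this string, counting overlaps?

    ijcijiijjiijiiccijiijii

4

Sliding a length-3 window over the 23 characters (21 positions):
  position 4–6: iji
  position 11–13: iji
  position 17–19: iji
  position 20–22: iji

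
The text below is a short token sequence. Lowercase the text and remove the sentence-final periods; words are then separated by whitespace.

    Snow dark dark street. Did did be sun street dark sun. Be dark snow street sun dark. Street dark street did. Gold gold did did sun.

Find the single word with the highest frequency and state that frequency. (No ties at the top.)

"dark", 6 times

Unigram frequencies (highest first):
  dark: 6
  street: 5
  did: 5
  sun: 4
  snow: 2
  be: 2
  … (1 more, each ≤ 2)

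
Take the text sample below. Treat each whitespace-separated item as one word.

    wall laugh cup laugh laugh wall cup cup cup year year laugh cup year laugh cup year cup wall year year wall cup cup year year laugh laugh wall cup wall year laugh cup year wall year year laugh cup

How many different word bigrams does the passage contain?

40 tokens → 39 bigram windows in total.
Repeated bigrams (each contributes count−1 duplicates):
  cup year: 5
  laugh cup: 5
  year laugh: 5
  year year: 4
  cup cup: 3
  wall cup: 3
  wall year: 3
  cup wall: 2
  … (3 more repeated)
25 duplicate windows → 39 − 25 = 14 distinct.

14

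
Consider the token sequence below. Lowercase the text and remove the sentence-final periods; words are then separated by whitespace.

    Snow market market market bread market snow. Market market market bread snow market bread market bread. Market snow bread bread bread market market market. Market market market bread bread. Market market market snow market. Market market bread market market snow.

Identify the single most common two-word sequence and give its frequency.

"market market", 14 times

Bigram frequencies (highest first):
  market market: 14
  market bread: 6
  bread market: 6
  snow market: 4
  market snow: 4
  bread bread: 3
  … (2 more, each ≤ 1)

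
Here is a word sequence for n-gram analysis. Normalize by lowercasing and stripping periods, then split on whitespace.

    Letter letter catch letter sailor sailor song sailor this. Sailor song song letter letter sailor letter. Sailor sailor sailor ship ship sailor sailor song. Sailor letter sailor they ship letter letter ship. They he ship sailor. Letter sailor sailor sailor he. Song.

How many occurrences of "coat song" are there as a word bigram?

Scanning the 41 overlapping bigram windows for "coat song":
  (none found)

0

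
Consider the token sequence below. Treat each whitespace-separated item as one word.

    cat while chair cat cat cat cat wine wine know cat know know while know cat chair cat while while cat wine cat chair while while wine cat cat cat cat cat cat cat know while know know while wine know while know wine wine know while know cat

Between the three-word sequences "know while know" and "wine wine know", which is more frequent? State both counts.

"know while know" (4 vs 2)

"know while know": 4 occurrences
"wine wine know": 2 occurrences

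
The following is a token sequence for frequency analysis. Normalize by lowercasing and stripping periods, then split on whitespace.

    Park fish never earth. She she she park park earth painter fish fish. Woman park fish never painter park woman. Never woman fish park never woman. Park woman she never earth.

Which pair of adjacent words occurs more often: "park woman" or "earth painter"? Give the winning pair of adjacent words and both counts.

"park woman" (2 vs 1)

"park woman": 2 occurrences
"earth painter": 1 occurrence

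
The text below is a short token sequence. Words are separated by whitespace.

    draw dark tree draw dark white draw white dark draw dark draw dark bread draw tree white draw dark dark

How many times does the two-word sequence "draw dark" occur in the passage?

Scanning the 19 overlapping bigram windows for "draw dark":
  position 1–2: draw dark
  position 4–5: draw dark
  position 10–11: draw dark
  position 12–13: draw dark
  position 18–19: draw dark

5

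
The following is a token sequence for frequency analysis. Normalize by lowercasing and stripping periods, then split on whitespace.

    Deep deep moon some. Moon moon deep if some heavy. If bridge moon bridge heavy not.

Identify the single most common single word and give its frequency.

"moon", 4 times

Unigram frequencies (highest first):
  moon: 4
  deep: 3
  some: 2
  if: 2
  heavy: 2
  bridge: 2
  … (1 more, each ≤ 1)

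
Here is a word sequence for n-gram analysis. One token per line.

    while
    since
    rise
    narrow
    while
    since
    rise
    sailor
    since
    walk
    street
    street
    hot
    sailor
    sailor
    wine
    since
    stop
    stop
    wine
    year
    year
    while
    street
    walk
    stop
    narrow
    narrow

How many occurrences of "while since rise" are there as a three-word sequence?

2

Scanning the 26 overlapping trigram windows for "while since rise":
  position 1–3: while since rise
  position 5–7: while since rise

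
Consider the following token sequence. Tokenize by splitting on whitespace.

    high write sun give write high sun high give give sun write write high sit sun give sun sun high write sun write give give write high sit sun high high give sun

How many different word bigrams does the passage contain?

17

33 tokens → 32 bigram windows in total.
Repeated bigrams (each contributes count−1 duplicates):
  give sun: 3
  sun high: 3
  write high: 3
  give give: 2
  give write: 2
  high give: 2
  high sit: 2
  high write: 2
  … (4 more repeated)
15 duplicate windows → 32 − 15 = 17 distinct.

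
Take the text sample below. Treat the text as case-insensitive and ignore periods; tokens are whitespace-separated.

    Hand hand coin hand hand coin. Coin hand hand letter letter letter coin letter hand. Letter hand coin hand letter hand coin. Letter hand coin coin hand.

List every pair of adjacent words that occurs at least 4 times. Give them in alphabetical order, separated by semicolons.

Bigram counts meeting the condition (at least 4 times):
  coin hand: 4
  hand coin: 5
  letter hand: 4

coin hand; hand coin; letter hand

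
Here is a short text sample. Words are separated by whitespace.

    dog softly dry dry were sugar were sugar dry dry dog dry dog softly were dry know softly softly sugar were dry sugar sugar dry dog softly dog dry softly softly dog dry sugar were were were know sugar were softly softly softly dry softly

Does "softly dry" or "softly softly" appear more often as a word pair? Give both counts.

"softly dry": 2 occurrences
"softly softly": 4 occurrences

"softly softly" (4 vs 2)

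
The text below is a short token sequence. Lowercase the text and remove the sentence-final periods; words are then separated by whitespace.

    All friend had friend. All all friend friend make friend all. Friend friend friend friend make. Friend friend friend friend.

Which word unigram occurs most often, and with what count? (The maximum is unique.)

"friend", 13 times

Unigram frequencies (highest first):
  friend: 13
  all: 4
  make: 2
  had: 1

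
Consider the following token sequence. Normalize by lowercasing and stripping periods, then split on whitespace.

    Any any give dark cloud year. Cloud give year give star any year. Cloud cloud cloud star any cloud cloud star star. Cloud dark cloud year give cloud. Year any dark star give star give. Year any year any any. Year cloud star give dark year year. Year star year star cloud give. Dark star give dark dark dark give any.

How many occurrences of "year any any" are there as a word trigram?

Scanning the 59 overlapping trigram windows for "year any any":
  position 38–40: year any any

1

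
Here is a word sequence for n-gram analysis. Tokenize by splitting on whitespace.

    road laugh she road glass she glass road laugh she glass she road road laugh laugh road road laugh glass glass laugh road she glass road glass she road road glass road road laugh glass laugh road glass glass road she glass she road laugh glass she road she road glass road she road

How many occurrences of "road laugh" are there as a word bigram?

6

Scanning the 53 overlapping bigram windows for "road laugh":
  position 1–2: road laugh
  position 8–9: road laugh
  position 14–15: road laugh
  position 18–19: road laugh
  position 33–34: road laugh
  position 44–45: road laugh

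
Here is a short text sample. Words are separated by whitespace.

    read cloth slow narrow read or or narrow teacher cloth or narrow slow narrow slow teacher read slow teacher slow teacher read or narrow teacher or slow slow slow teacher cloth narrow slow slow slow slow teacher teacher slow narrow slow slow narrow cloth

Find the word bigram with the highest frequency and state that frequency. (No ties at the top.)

"slow slow", 6 times

Bigram frequencies (highest first):
  slow slow: 6
  slow teacher: 5
  slow narrow: 4
  narrow slow: 4
  or narrow: 3
  read or: 2
  … (15 more, each ≤ 2)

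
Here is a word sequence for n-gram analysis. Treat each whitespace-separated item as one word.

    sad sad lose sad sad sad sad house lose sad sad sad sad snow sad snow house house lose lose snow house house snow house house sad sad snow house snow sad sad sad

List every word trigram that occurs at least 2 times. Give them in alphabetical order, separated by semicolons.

lose sad sad; sad sad sad; sad sad snow; sad snow house; snow house house

Trigram counts meeting the condition (at least 2 times):
  lose sad sad: 2
  sad sad sad: 5
  sad sad snow: 2
  sad snow house: 2
  snow house house: 3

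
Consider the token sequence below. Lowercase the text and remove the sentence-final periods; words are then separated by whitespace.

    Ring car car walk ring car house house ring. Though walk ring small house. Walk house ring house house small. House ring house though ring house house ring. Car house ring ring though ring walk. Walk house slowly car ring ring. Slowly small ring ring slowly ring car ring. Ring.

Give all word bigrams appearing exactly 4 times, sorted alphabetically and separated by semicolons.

ring car; ring ring

Bigram counts meeting the condition (exactly 4 times):
  ring car: 4
  ring ring: 4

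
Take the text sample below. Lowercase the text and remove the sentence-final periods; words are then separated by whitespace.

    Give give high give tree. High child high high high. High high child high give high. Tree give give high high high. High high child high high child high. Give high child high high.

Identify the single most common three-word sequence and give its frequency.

Trigram frequencies (highest first):
  high high high: 6
  high child high: 5
  child high high: 3
  high high child: 3
  give give high: 2
  child high give: 2
  … (10 more, each ≤ 2)

"high high high", 6 times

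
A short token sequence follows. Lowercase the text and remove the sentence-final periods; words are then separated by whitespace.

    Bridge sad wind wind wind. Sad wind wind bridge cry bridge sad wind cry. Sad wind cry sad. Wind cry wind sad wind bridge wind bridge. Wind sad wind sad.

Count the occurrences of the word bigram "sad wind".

7

Scanning the 29 overlapping bigram windows for "sad wind":
  position 2–3: sad wind
  position 6–7: sad wind
  position 12–13: sad wind
  position 15–16: sad wind
  position 18–19: sad wind
  position 22–23: sad wind
  position 28–29: sad wind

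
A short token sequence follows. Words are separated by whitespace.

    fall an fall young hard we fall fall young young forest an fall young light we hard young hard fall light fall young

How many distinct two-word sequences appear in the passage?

17

23 tokens → 22 bigram windows in total.
Repeated bigrams (each contributes count−1 duplicates):
  fall young: 4
  an fall: 2
  young hard: 2
5 duplicate windows → 22 − 5 = 17 distinct.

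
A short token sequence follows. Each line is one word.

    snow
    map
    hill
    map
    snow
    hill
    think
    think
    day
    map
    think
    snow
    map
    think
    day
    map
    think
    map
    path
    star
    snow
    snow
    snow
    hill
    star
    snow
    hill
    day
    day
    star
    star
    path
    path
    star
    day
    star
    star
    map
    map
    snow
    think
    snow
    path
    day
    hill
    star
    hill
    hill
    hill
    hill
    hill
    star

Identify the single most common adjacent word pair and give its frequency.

Bigram frequencies (highest first):
  hill hill: 4
  snow hill: 3
  map think: 3
  hill star: 3
  snow map: 2
  map snow: 2
  … (26 more, each ≤ 2)

"hill hill", 4 times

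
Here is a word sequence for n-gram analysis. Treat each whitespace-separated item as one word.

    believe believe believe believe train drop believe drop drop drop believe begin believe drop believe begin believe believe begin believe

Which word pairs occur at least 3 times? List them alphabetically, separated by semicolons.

begin believe; believe begin; believe believe; drop believe

Bigram counts meeting the condition (at least 3 times):
  begin believe: 3
  believe begin: 3
  believe believe: 4
  drop believe: 3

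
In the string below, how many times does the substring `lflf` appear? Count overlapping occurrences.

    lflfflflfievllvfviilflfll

3

Sliding a length-4 window over the 25 characters (22 positions):
  position 1–4: lflf
  position 6–9: lflf
  position 20–23: lflf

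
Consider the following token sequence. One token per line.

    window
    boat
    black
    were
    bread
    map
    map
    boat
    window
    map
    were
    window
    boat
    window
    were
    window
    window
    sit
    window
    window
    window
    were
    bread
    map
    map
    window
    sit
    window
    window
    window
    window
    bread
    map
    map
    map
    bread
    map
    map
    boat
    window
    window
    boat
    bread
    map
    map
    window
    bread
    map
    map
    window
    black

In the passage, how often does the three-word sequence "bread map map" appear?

6

Scanning the 49 overlapping trigram windows for "bread map map":
  position 5–7: bread map map
  position 23–25: bread map map
  position 32–34: bread map map
  position 36–38: bread map map
  position 43–45: bread map map
  position 47–49: bread map map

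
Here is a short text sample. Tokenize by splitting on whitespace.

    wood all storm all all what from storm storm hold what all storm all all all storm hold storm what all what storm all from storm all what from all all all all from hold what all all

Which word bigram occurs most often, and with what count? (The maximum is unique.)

Bigram frequencies (highest first):
  all all: 7
  storm all: 4
  all storm: 3
  all what: 3
  what all: 3
  what from: 2
  … (11 more, each ≤ 2)

"all all", 7 times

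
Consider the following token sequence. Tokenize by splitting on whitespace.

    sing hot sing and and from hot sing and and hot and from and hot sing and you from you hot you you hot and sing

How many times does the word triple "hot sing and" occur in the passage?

Scanning the 24 overlapping trigram windows for "hot sing and":
  position 2–4: hot sing and
  position 7–9: hot sing and
  position 15–17: hot sing and

3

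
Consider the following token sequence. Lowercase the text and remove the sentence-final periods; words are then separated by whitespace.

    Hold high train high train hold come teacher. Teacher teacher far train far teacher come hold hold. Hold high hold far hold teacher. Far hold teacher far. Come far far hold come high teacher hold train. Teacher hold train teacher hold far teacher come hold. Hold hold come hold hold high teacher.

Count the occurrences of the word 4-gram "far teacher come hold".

2

Scanning the 49 overlapping 4-gram windows for "far teacher come hold":
  position 13–16: far teacher come hold
  position 42–45: far teacher come hold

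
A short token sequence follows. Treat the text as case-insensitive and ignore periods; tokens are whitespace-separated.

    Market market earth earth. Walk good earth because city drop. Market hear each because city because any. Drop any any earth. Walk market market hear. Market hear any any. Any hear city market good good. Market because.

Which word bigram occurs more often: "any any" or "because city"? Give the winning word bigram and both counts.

"any any": 3 occurrences
"because city": 2 occurrences

"any any" (3 vs 2)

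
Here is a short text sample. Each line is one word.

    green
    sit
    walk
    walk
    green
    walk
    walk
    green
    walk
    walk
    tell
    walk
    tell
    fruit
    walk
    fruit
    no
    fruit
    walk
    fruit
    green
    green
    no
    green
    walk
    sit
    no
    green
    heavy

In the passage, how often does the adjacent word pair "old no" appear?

0

Scanning the 28 overlapping bigram windows for "old no":
  (none found)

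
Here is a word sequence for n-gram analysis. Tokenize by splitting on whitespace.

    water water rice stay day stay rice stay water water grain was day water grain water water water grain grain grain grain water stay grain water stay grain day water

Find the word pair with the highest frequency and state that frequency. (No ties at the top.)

"water water", 4 times

Bigram frequencies (highest first):
  water water: 4
  water grain: 3
  grain water: 3
  grain grain: 3
  rice stay: 2
  day water: 2
  … (10 more, each ≤ 2)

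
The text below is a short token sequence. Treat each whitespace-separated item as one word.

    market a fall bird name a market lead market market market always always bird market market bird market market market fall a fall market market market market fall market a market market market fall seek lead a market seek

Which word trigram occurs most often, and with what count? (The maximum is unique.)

Trigram frequencies (highest first):
  market market market: 5
  market market fall: 3
  bird market market: 2
  market a fall: 1
  a fall bird: 1
  fall bird name: 1
  … (24 more, each ≤ 1)

"market market market", 5 times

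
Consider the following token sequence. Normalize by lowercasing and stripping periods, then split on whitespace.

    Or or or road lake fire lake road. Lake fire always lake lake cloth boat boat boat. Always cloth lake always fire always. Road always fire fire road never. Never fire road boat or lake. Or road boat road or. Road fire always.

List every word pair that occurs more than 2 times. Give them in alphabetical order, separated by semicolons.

Bigram counts meeting the condition (more than 2 times):
  fire always: 3
  or road: 3

fire always; or road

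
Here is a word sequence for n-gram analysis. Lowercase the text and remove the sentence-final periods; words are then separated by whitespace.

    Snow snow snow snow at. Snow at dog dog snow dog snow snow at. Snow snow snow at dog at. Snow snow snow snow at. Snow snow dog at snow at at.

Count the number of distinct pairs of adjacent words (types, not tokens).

9

32 tokens → 31 bigram windows in total.
Repeated bigrams (each contributes count−1 duplicates):
  snow snow: 10
  snow at: 6
  at snow: 5
  at dog: 2
  dog at: 2
  dog snow: 2
  snow dog: 2
22 duplicate windows → 31 − 22 = 9 distinct.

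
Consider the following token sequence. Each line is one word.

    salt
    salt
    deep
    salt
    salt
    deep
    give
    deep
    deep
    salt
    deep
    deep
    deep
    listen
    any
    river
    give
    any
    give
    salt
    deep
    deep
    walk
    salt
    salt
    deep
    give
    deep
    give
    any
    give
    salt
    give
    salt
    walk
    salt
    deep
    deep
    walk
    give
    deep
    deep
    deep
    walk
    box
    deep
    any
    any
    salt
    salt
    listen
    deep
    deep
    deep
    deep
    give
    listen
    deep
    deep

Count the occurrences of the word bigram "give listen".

1

Scanning the 58 overlapping bigram windows for "give listen":
  position 56–57: give listen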